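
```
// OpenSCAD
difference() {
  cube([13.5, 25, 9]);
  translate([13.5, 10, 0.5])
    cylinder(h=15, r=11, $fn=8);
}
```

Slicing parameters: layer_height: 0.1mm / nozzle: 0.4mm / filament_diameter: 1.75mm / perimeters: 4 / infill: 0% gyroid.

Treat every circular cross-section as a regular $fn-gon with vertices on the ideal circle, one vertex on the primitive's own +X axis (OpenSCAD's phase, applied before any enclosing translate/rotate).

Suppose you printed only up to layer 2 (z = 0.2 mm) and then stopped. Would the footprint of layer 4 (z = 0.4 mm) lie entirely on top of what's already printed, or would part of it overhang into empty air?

Compare the two slices. At z = 0.2: the cube (footprint 13.5×25) is included at this height (area 337.50 mm²); the cylinder at (13.5, 10) does not reach this height (z outside [0.5, 15.5]); After the difference (first − rest): none of the subtracted shapes is present at this height, so the 13.5×25 cube is unchanged — area = 337.50 mm². At z = 0.4: the 13.5×25 cube contributes its full rectangle (area 337.50 mm²); the cylinder at (13.5, 10) does not reach this height (z outside [0.5, 15.5]); Subtracting the remaining from the first: none of the subtracted shapes is present at this height, so the 13.5×25 cube is unchanged — area = 337.50 mm². Checking containment: the cross-section at z = 0.4 is a subset of the cross-section at z = 0.2.

entirely on top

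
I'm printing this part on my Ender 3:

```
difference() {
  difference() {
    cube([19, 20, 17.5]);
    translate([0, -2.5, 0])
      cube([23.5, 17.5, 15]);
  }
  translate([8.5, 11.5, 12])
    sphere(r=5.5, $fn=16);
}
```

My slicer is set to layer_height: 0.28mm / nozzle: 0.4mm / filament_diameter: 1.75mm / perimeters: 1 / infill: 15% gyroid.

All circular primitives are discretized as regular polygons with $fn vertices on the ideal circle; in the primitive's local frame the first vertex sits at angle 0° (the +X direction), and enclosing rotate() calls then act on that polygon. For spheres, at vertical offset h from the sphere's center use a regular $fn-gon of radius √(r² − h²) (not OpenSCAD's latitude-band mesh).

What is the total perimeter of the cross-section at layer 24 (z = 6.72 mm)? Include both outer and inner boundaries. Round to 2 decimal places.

At z = 6.72 mm: the cube (footprint 19×20) is included at this height (perimeter 78.00 mm); the cube at (0, -2.5) is present — its section is the full 23.5×17.5 rectangle (perimeter 82.00 mm); Taking the first minus the rest: starting from the 19×20 cube, the 23.5×17.5 cube at (0, -2.5) partially overlaps it — only the 285.00 mm² overlap (of its 411.25 mm²) is removed, clipping the outline — boundary = 48.00 mm; the r=5.5 sphere at (8.5, 11.5) slices to a regular 16-gon of circumradius 1.540 (√(r²−h²) with h=5.28 from center) (perimeter = 2·16·1.540·sin(180°/16) = 9.61 mm); Subtracting the remaining from the first: starting from that combined region, the r=5.5 sphere at (8.5, 11.5) misses the remaining region (no effect) — boundary = 48.00 mm. Overall, the cross-section is a single solid region. Total boundary length (outer) = 48.00 mm.

48.00 mm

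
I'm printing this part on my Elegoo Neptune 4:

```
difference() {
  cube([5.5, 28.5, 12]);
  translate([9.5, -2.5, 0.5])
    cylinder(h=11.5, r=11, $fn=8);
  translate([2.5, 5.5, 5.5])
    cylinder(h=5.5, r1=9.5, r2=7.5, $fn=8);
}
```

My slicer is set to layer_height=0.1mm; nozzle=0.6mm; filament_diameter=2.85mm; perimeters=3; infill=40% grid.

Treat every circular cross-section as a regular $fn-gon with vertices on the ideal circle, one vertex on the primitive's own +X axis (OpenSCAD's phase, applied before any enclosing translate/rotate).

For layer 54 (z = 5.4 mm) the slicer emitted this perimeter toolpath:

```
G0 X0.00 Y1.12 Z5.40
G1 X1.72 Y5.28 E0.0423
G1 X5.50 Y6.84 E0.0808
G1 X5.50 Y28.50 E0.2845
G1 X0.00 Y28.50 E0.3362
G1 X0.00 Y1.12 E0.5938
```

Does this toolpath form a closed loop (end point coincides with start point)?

yes

Start point (G0): (0.00, 1.12). End point (last G1): the path returns to the start — closed.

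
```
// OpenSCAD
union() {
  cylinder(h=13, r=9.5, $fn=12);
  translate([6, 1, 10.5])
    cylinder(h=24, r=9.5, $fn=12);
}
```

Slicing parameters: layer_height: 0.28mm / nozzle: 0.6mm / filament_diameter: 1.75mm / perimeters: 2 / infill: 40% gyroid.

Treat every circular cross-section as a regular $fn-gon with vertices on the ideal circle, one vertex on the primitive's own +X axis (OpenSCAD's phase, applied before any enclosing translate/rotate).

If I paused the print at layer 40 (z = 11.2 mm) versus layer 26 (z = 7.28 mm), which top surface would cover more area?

layer 40 (z = 11.2 mm)

Layer 40 (z = 11.2): the r=9.5 cylinder contributes a regular 12-gon of circumradius 9.5 (area = (12/2)·9.500²·sin(360°/12) = 270.75 mm²); the cylinder at (6, 1): section is a regular 12-gon, circumradius r=9.5 (area = (12/2)·9.500²·sin(360°/12) = 270.75 mm²); Combining (union): the regions partially overlap — summed areas 541.50 mm² minus the doubly-counted overlap 159.71 mm² gives 381.79 mm² — area = 381.79 mm². So its area = 381.79 mm². Layer 26 (z = 7.28): the r=9.5 cylinder gives a regular 12-gon of circumradius 9.5 (constant along its height) (area = (12/2)·9.500²·sin(360°/12) = 270.75 mm²); the cylinder at (6, 1) is not intersected at this z (z outside [10.5, 34.5]); Taking the union: only the r=9.5 cylinder is present, so the union is just that shape — area = 270.75 mm². So its area = 270.75 mm². Layer 40 is larger (381.79 vs 270.75 mm²).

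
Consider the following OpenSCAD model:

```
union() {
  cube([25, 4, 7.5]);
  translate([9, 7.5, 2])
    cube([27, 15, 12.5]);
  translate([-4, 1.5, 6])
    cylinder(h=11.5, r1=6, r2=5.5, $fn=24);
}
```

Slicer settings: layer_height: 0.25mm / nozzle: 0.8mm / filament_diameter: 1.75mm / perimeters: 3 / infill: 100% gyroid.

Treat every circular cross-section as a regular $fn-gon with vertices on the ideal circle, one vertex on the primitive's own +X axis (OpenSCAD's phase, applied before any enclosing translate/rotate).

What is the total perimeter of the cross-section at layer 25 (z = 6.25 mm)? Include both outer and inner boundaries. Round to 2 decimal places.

168.24 mm

At z = 6.25 mm: the cube is present — its section is the full 25×4 rectangle (perimeter 58.00 mm); the cube at (9, 7.5) is present — its section is the full 27×15 rectangle (perimeter 84.00 mm); the cone at (-4, 1.5) contributes a regular 24-gon of circumradius 5.989 (interpolated between r1=6 and r2=5.5 at t=0.022) (perimeter = 2·24·5.989·sin(180°/24) = 37.52 mm); Combining (union): the regions partially overlap (shared area 7.27 mm²), so the edge portions inside another operand are dropped and the merged outline is re-measured after clipping — boundary = 168.24 mm. Overall, the cross-section has 2 separate islands. Total boundary length (outer) = 168.24 mm.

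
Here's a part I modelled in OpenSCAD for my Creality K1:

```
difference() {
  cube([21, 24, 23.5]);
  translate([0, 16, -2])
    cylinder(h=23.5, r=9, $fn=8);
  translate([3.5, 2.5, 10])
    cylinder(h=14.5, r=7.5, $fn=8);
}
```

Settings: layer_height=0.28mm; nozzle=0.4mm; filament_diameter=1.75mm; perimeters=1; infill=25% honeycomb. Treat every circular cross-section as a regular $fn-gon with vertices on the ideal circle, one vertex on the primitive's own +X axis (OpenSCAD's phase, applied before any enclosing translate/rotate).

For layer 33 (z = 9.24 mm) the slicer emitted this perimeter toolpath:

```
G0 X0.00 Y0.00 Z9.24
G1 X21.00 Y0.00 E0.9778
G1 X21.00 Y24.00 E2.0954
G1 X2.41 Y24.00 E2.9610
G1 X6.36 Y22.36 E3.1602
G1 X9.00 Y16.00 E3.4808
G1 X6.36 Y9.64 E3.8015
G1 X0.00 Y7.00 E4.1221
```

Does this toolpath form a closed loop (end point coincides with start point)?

no

Start point (G0): (0.00, 0.00). End point (last G1): the path does not return to the start — open.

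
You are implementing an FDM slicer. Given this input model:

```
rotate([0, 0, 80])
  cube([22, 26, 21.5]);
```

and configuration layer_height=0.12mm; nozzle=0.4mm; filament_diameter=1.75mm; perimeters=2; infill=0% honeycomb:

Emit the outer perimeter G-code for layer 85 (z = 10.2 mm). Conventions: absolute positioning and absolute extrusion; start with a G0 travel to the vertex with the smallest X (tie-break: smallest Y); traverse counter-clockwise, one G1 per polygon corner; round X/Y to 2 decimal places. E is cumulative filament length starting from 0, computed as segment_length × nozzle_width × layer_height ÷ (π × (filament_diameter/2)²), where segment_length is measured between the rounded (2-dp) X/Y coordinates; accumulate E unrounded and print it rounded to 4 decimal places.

G0 X-25.61 Y4.51 Z10.20
G1 X0.00 Y0.00 E0.5189
G1 X3.82 Y21.67 E0.9581
G1 X-21.78 Y26.18 E1.4768
G1 X-25.61 Y4.51 E1.9159

At z = 10.2 mm: the cube is present — its section is the full 22×26 rectangle; (whole slice rotated 80° about Z — lengths, areas and connectivity unchanged). The outline is a single polygon with 4 vertices. Extrusion per mm of travel: 0.4 × 0.12 / (π × 0.875²) = 0.019956. Accumulating E over each segment gives final E = 1.9159.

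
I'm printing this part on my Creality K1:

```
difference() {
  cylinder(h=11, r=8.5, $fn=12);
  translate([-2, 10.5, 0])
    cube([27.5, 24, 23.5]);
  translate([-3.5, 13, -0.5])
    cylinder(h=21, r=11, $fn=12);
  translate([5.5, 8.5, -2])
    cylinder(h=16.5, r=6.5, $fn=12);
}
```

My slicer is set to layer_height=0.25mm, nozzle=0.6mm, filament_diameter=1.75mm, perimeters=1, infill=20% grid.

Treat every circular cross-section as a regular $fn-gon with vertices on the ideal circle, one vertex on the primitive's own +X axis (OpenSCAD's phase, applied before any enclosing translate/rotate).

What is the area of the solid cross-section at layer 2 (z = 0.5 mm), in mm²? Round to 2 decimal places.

150.22 mm²

At z = 0.5 mm: the r=8.5 cylinder contributes a regular 12-gon of circumradius 8.5 (area = (12/2)·8.500²·sin(360°/12) = 216.75 mm²); the cube at (-2, 10.5) is present — its section is the full 27.5×24 rectangle (area 660.00 mm²); the r=11 cylinder at (-3.5, 13) gives a regular 12-gon of circumradius 11 (constant along its height) (area = (12/2)·11.000²·sin(360°/12) = 363.00 mm²); the r=6.5 cylinder at (5.5, 8.5) gives a regular 12-gon of circumradius 6.5 (constant along its height) (area = (12/2)·6.500²·sin(360°/12) = 126.75 mm²); Subtracting the remaining from the first: starting from the r=8.5 cylinder (216.75 mm²), the 27.5×24 cube at (-2, 10.5) misses the remaining region (no effect); the r=11 cylinder at (-3.5, 13) partially overlaps it — only the 51.21 mm² overlap (of its 363.00 mm²) is removed, clipping the outline; the r=6.5 cylinder at (5.5, 8.5) partially overlaps it — only the 15.32 mm² overlap (of its 126.75 mm²) is removed, clipping the outline — area = 150.22 mm². Overall, the cross-section is a single solid region. Net area = 150.22 mm².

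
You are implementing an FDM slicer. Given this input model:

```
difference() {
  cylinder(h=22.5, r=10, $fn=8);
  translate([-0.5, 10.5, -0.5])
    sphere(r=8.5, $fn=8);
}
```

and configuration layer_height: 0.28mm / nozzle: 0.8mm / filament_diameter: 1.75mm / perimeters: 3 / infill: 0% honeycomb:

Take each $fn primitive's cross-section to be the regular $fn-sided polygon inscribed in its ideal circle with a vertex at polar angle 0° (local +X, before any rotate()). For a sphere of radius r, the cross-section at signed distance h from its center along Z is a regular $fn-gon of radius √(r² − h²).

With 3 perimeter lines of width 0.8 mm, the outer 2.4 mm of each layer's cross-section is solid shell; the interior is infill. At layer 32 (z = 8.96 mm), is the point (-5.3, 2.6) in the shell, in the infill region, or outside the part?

At z = 8.96 mm: the cylinder: section is a regular 8-gon, circumradius r=10; the sphere at (-0.5, 10.5) is absent (|z−center|=9.460 > r=8.5); Taking the first minus the rest: none of the subtracted shapes is present at this height, so the r=10 cylinder is unchanged — 1 connected region. Overall, the cross-section is a single solid region. The nearest boundary edge runs (-7.07, 7.07)→(-10.00, 0.00); distance from the point to it = 3.35 mm. The point is inside the cross-section and 3.35 mm from the nearest boundary — more than the 2.4 mm shell width (3 × 0.8), so it's in the infill interior.

infill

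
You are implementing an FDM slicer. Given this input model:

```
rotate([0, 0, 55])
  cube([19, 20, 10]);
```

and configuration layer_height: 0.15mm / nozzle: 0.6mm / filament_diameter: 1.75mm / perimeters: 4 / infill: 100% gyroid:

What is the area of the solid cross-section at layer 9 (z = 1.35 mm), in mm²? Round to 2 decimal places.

380.00 mm²

At z = 1.35 mm: the cube (footprint 19×20) is included at this height (area 380.00 mm²); (whole slice rotated 55° about Z — lengths, areas and connectivity unchanged). Overall, the cross-section is a single solid region. Net area = 380.00 mm².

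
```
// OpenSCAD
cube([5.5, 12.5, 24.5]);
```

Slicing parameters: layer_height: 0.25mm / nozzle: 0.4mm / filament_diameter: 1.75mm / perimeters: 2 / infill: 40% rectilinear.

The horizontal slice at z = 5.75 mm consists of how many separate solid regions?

At z = 5.75 mm: the cube (footprint 5.5×12.5) is included at this height. The result has 1 disconnected region.

1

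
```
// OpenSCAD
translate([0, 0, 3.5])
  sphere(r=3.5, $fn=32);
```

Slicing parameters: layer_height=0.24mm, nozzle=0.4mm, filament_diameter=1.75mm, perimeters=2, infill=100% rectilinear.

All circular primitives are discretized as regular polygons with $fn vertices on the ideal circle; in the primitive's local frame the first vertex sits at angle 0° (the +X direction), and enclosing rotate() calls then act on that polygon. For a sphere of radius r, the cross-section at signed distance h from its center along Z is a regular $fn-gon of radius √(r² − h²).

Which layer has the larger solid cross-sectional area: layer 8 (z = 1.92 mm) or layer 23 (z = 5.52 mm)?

Layer 8 (z = 1.92): the r=3.5 sphere slices to a regular 32-gon of circumradius 3.123 (√(r²−h²) with h=1.58 from center) (area = (32/2)·3.123²·sin(360°/32) = 30.45 mm²). So its area = 30.45 mm². Layer 23 (z = 5.52): the sphere: section is a regular 32-gon, circumradius = √(r²−h²) = √(3.5²−2.02²) = 2.858 (area = (32/2)·2.858²·sin(360°/32) = 25.50 mm²). So its area = 25.50 mm². Layer 8 is larger (30.45 vs 25.50 mm²).

layer 8 (z = 1.92 mm)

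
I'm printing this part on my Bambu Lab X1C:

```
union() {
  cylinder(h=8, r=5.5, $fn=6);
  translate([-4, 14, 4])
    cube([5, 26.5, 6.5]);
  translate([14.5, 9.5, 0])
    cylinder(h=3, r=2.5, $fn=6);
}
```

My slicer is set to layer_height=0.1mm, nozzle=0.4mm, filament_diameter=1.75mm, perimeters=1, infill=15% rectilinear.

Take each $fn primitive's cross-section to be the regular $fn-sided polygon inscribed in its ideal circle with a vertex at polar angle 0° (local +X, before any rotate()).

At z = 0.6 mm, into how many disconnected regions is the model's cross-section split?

2

At z = 0.6 mm: the r=5.5 cylinder contributes a regular 6-gon of circumradius 5.5; the cube at (-4, 14) is absent (z outside [4, 10.5]); the r=2.5 cylinder at (14.5, 9.5) gives a regular 6-gon of circumradius 2.5 (constant along its height); Taking the union: the 2 present regions are separate (no shared area or edge), so areas and boundary lengths simply add and each stays a separate island — 2 connected regions. The result has 2 disconnected regions.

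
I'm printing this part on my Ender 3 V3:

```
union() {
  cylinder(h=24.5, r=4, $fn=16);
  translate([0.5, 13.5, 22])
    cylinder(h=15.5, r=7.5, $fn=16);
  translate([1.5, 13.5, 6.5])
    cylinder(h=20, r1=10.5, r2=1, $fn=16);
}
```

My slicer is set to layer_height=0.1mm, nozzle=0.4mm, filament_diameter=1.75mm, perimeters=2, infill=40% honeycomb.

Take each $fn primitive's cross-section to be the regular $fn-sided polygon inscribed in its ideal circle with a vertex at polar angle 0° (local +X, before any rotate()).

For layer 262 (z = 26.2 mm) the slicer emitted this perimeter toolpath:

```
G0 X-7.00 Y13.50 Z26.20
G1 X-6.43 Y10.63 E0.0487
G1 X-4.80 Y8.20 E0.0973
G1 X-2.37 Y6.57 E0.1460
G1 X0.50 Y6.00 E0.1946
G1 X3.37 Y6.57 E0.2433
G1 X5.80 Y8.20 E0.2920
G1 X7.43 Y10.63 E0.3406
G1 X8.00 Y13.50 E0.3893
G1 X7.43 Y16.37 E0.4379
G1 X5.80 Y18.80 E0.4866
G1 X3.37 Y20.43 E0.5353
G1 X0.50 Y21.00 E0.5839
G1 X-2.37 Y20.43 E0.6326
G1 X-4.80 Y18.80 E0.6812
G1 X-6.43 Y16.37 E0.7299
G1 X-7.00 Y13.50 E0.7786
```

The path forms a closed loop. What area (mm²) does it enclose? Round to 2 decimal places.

Apply the shoelace formula to the sequence of (X, Y) vertices; enclosed area = 172.17 mm².

172.17 mm²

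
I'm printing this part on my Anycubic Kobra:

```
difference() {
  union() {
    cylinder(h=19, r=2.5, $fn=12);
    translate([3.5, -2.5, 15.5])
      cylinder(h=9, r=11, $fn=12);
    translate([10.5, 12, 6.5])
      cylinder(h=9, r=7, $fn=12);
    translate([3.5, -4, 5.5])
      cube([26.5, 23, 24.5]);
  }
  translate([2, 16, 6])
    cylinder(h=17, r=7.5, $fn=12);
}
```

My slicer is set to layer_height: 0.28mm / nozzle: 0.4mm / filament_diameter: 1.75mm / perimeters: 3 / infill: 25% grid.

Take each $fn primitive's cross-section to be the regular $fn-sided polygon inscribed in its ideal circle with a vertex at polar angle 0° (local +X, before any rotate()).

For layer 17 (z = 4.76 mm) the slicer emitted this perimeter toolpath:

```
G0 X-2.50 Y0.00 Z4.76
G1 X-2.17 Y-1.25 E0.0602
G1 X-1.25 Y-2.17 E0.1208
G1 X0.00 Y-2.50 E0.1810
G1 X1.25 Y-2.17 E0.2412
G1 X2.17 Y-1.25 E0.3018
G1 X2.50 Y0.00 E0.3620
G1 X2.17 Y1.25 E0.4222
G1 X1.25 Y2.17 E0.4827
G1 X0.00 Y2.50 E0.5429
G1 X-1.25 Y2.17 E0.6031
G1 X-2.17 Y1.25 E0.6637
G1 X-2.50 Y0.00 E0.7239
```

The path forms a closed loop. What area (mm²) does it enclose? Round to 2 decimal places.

18.79 mm²

Apply the shoelace formula to the sequence of (X, Y) vertices; enclosed area = 18.79 mm².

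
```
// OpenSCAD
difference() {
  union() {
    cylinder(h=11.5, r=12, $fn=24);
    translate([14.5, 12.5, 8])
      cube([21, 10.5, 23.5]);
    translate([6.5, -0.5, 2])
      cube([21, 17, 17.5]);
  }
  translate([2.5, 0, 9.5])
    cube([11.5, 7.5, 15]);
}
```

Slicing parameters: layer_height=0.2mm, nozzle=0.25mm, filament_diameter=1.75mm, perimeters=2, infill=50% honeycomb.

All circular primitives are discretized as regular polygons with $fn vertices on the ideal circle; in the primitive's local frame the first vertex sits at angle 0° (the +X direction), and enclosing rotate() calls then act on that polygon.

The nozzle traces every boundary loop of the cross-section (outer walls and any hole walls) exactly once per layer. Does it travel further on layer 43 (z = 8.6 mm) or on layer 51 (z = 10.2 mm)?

layer 51 (z = 10.2 mm)

Layer 43 (z = 8.6): the r=12 cylinder contributes a regular 24-gon of circumradius 12 (perimeter = 2·24·12.000·sin(180°/24) = 75.18 mm); the cube at (14.5, 12.5) (footprint 21×10.5) is included at this height (perimeter 63.00 mm); the 21×17 cube at (6.5, -0.5) contributes its full rectangle (perimeter 76.00 mm); Combining (union): the regions partially overlap (shared area 93.00 mm²), so the edge portions inside another operand are dropped and the merged outline is re-measured after clipping — boundary = 151.84 mm; the cube at (2.5, 0) is absent (z outside [9.5, 24.5]); After the difference (first − rest): none of the subtracted shapes is present at this height, so that combined region is unchanged — boundary = 151.84 mm. So its perimeter = 151.84 mm. Layer 51 (z = 10.2): the r=12 cylinder contributes a regular 24-gon of circumradius 12 (perimeter = 2·24·12.000·sin(180°/24) = 75.18 mm); the cube at (14.5, 12.5) (footprint 21×10.5) is included at this height (perimeter 63.00 mm); the cube at (6.5, -0.5) (footprint 21×17) is included at this height (perimeter 76.00 mm); Combining (union): the regions partially overlap (shared area 93.00 mm²), so the edge portions inside another operand are dropped and the merged outline is re-measured after clipping — boundary = 151.84 mm; the cube at (2.5, 0) is present — its section is the full 11.5×7.5 rectangle (perimeter 38.00 mm); Taking the first minus the rest: starting from the result so far, the 11.5×7.5 cube at (2.5, 0) lies wholly inside it (removes its full 86.25 mm² and its 38.00 mm outline becomes a hole wall) — boundary (outer + 1 inner loop) = 189.84 mm. So its perimeter = 189.84 mm. Layer 51 is larger (189.84 vs 151.84 mm).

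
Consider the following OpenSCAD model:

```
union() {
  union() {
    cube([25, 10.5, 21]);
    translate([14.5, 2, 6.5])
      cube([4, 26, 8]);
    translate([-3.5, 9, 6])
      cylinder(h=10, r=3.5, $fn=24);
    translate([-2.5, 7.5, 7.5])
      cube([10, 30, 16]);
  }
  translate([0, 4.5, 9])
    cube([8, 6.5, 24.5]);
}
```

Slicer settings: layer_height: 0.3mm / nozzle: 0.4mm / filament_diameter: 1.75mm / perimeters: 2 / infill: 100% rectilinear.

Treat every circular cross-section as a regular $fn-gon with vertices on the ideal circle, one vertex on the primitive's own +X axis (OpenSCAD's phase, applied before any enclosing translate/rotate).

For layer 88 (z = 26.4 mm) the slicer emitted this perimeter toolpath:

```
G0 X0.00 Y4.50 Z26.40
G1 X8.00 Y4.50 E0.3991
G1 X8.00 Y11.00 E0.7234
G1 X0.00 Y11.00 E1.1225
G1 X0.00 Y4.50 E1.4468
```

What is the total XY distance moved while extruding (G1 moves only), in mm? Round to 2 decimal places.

29.00 mm

Sum the Euclidean lengths of each G1 segment: total = 29.00 mm.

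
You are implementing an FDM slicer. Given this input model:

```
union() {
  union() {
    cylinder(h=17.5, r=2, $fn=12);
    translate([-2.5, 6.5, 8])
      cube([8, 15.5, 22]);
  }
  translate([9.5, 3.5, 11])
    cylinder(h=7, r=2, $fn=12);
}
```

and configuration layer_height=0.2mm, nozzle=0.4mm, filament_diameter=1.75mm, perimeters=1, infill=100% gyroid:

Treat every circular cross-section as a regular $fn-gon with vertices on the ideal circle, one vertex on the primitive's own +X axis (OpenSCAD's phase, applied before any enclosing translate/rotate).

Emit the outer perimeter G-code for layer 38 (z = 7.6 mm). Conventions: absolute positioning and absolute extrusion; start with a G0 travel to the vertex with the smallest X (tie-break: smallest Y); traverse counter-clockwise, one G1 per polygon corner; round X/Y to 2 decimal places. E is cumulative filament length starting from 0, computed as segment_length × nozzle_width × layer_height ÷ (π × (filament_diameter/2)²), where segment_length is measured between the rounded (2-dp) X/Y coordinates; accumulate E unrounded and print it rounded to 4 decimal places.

G0 X-2.00 Y0.00 Z7.60
G1 X-1.73 Y-1.00 E0.0345
G1 X-1.00 Y-1.73 E0.0688
G1 X0.00 Y-2.00 E0.1032
G1 X1.00 Y-1.73 E0.1377
G1 X1.73 Y-1.00 E0.1720
G1 X2.00 Y0.00 E0.2065
G1 X1.73 Y1.00 E0.2409
G1 X1.00 Y1.73 E0.2753
G1 X0.00 Y2.00 E0.3097
G1 X-1.00 Y1.73 E0.3442
G1 X-1.73 Y1.00 E0.3785
G1 X-2.00 Y0.00 E0.4130

At z = 7.6 mm: the r=2 cylinder contributes a regular 12-gon of circumradius 2; the cube at (-2.5, 6.5) is not intersected at this z (z outside [8, 30]); Merging all regions: only the r=2 cylinder is present, so the union is just that shape — 1 connected region; the cylinder at (9.5, 3.5) is absent (z outside [11, 18]); Taking the union: only the result so far is present, so the union is just that shape — 1 connected region. The outline is a single polygon with 12 vertices. Extrusion per mm of travel: 0.4 × 0.2 / (π × 0.875²) = 0.033260. Accumulating E over each segment gives final E = 0.4130.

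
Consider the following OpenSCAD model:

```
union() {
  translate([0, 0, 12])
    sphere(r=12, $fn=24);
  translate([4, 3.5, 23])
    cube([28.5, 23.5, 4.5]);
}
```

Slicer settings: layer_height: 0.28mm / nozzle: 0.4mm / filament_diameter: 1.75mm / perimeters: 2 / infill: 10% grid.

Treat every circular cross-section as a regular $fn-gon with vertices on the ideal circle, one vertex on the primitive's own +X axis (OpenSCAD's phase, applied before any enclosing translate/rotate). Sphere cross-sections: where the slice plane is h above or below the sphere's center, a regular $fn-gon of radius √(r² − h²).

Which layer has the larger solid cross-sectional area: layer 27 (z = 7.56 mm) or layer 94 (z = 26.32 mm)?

layer 94 (z = 26.32 mm)

Layer 27 (z = 7.56): the sphere: section is a regular 24-gon, circumradius = √(r²−h²) = √(12²−4.44²) = 11.148 (area = (24/2)·11.148²·sin(360°/24) = 386.01 mm²); the cube at (4, 3.5) is absent (z outside [23, 27.5]); Merging all regions: only the r=12 sphere is present, so the union is just that shape — area = 386.01 mm². So its area = 386.01 mm². Layer 94 (z = 26.32): the sphere does not reach this height (|z−center|=14.320 > r=12); the cube at (4, 3.5) is present — its section is the full 28.5×23.5 rectangle (area 669.75 mm²); Taking the union: only the 28.5×23.5 cube at (4, 3.5) is present, so the union is just that shape — area = 669.75 mm². So its area = 669.75 mm². Layer 94 is larger (669.75 vs 386.01 mm²).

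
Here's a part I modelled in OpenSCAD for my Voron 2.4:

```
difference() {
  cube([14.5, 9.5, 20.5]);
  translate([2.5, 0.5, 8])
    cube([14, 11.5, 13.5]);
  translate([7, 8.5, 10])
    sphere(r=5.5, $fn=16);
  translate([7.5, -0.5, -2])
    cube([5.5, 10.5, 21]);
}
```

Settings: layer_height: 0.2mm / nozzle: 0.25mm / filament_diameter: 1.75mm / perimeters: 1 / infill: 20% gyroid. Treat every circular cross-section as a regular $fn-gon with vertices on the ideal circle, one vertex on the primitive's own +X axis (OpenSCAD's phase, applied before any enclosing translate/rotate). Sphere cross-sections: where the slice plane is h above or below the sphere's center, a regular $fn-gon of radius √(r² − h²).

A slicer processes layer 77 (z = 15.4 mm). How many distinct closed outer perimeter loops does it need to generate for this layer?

2

At z = 15.4 mm: the cube (footprint 14.5×9.5) is included at this height; the 14×11.5 cube at (2.5, 0.5) contributes its full rectangle; the sphere at (7, 8.5): section is a regular 16-gon, circumradius = √(r²−h²) = √(5.5²−5.4²) = 1.044; the cube at (7.5, -0.5) (footprint 5.5×10.5) is included at this height; Subtracting the remaining from the first: starting from the 14.5×9.5 cube, the 14×11.5 cube at (2.5, 0.5) partially overlaps it — only the 108.00 mm² overlap (of its 161.00 mm²) is removed, clipping the outline; the r=5.5 sphere at (7, 8.5) misses the remaining region (no effect); the 5.5×10.5 cube at (7.5, -0.5) partially overlaps it — only the 2.75 mm² overlap (of its 57.75 mm²) is removed, clipping the outline — 2 connected regions. The result has 2 disconnected regions.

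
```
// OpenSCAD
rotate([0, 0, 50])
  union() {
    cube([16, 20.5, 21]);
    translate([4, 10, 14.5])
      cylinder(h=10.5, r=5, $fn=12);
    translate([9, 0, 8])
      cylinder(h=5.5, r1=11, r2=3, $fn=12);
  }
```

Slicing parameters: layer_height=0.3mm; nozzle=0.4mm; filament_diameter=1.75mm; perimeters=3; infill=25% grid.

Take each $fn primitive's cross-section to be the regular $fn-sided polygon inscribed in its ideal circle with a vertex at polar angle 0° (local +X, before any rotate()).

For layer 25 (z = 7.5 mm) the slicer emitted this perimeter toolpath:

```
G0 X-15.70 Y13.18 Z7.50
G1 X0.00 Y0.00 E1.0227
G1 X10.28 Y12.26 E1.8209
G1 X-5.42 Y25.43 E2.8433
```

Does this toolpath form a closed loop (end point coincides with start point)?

Start point (G0): (-15.70, 13.18). End point (last G1): the path does not return to the start — open.

no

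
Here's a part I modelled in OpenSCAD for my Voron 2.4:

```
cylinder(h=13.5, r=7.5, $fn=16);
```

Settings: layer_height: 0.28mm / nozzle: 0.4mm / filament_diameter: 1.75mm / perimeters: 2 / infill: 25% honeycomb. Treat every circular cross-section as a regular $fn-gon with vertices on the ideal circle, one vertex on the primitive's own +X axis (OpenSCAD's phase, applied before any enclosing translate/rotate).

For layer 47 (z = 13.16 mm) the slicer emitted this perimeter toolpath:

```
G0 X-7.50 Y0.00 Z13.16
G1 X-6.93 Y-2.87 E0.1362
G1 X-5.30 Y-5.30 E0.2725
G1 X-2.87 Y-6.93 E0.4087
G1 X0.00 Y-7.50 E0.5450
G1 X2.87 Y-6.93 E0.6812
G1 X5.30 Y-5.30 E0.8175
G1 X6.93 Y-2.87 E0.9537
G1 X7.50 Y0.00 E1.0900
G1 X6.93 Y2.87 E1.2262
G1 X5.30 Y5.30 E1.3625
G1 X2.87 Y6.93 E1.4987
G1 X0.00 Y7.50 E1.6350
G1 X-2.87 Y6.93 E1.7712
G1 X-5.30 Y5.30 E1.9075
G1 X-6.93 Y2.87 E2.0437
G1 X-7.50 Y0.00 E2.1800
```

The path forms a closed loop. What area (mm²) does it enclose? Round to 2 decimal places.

172.17 mm²

Apply the shoelace formula to the sequence of (X, Y) vertices; enclosed area = 172.17 mm².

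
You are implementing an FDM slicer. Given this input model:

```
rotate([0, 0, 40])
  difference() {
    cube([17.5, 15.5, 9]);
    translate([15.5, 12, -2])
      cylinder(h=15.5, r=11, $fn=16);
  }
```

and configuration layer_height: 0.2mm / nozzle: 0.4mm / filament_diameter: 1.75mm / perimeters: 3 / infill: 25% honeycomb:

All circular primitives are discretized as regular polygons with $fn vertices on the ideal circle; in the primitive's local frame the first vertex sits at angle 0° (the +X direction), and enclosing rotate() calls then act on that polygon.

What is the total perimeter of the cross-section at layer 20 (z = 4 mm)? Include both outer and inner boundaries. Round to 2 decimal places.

62.37 mm

At z = 4 mm: the cube is present — its section is the full 17.5×15.5 rectangle (perimeter 66.00 mm); the r=11 cylinder at (15.5, 12) contributes a regular 16-gon of circumradius 11 (perimeter = 2·16·11.000·sin(180°/16) = 68.67 mm); After the difference (first − rest): starting from the 17.5×15.5 cube, the r=11 cylinder at (15.5, 12) partially overlaps it — only the 158.49 mm² overlap (of its 370.44 mm²) is removed, clipping the outline — boundary = 62.37 mm; (rotated 40° about Z; rotation is an isometry so areas/perimeters/island counts are preserved). Overall, the cross-section is a single solid region. Total boundary length (outer) = 62.37 mm.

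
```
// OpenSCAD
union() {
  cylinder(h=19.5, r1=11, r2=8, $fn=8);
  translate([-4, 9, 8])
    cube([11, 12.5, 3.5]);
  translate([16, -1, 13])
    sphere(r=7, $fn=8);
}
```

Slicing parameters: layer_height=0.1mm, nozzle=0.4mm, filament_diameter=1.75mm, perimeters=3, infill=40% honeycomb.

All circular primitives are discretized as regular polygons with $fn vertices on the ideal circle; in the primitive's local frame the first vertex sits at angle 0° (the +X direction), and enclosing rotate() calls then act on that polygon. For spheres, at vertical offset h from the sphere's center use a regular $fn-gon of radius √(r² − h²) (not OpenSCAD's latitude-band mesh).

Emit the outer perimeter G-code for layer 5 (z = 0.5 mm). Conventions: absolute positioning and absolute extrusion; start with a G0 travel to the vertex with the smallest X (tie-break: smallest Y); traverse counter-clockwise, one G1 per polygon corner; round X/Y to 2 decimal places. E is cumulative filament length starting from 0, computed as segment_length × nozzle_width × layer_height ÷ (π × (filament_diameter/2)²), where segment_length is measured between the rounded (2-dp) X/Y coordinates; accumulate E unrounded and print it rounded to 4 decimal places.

G0 X-10.92 Y0.00 Z0.50
G1 X-7.72 Y-7.72 E0.1390
G1 X0.00 Y-10.92 E0.2780
G1 X7.72 Y-7.72 E0.4169
G1 X10.92 Y0.00 E0.5559
G1 X7.72 Y7.72 E0.6949
G1 X0.00 Y10.92 E0.8339
G1 X-7.72 Y7.72 E0.9728
G1 X-10.92 Y0.00 E1.1118

At z = 0.5 mm: the cone contributes a regular 8-gon of circumradius 10.923 (interpolated between r1=11 and r2=8 at t=0.026); the cube at (-4, 9) is absent (z outside [8, 11.5]); the sphere at (16, -1) is not intersected at this z (|z−center|=12.500 > r=7); Merging all regions: only the cone is present, so the union is just that shape — 1 connected region. The outline is a single polygon with 8 vertices. Extrusion per mm of travel: 0.4 × 0.1 / (π × 0.875²) = 0.016630. Accumulating E over each segment gives final E = 1.1118.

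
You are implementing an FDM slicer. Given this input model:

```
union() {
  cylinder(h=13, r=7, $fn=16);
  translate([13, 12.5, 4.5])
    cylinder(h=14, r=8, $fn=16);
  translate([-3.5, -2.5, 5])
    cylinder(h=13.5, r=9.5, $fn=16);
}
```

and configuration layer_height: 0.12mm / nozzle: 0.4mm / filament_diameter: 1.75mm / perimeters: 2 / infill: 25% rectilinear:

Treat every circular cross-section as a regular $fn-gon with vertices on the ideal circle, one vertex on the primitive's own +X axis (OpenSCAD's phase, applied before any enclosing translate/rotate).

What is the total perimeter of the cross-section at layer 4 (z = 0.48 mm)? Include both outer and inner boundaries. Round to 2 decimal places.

43.70 mm

At z = 0.48 mm: the r=7 cylinder contributes a regular 16-gon of circumradius 7 (perimeter = 2·16·7.000·sin(180°/16) = 43.70 mm); the cylinder at (13, 12.5) is not intersected at this z (z outside [4.5, 18.5]); the cylinder at (-3.5, -2.5) is not intersected at this z (z outside [5, 18.5]); Merging all regions: only the r=7 cylinder is present, so the union is just that shape — boundary = 43.70 mm. Overall, the cross-section is a single solid region. Total boundary length (outer) = 43.70 mm.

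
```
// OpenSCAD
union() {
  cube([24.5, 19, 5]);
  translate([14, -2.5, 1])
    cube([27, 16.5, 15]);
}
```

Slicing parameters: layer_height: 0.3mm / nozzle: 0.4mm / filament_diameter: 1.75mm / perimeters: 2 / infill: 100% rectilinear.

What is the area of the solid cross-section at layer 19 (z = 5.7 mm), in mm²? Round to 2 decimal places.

445.50 mm²

At z = 5.7 mm: the cube does not reach this height (z outside [0, 5]); the cube at (14, -2.5) is present — its section is the full 27×16.5 rectangle (area 445.50 mm²); Combining (union): only the 27×16.5 cube at (14, -2.5) is present, so the union is just that shape — area = 445.50 mm². Overall, the cross-section is a single solid region. Net area = 445.50 mm².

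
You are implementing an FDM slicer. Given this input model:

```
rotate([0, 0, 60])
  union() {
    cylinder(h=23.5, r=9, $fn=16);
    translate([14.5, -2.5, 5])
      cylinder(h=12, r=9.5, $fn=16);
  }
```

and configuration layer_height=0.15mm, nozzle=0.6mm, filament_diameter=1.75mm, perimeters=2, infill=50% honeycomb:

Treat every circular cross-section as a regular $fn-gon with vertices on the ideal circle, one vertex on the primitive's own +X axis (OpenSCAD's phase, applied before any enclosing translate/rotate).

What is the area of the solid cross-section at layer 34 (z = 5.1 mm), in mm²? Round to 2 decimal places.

At z = 5.1 mm: the cylinder: section is a regular 16-gon, circumradius r=9 (area = (16/2)·9.000²·sin(360°/16) = 247.98 mm²); the cylinder at (14.5, -2.5): section is a regular 16-gon, circumradius r=9.5 (area = (16/2)·9.500²·sin(360°/16) = 276.30 mm²); Combining (union): the regions partially overlap — summed areas 524.28 mm² minus the doubly-counted overlap 26.23 mm² gives 498.05 mm² — area = 498.05 mm²; (rotated 60° about Z; rotation is an isometry so areas/perimeters/island counts are preserved). Overall, the cross-section is a single solid region. Net area = 498.05 mm².

498.05 mm²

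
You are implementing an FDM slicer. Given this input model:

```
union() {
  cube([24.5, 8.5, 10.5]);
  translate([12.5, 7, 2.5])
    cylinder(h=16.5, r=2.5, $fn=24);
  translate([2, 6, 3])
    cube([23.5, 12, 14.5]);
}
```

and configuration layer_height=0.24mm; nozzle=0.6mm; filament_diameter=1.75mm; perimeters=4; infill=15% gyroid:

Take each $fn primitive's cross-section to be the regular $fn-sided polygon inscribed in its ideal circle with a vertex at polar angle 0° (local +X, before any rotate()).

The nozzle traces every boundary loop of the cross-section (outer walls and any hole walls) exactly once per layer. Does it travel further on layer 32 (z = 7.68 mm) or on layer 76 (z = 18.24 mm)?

layer 32 (z = 7.68 mm)

Layer 32 (z = 7.68): the cube (footprint 24.5×8.5) is included at this height (perimeter 66.00 mm); the r=2.5 cylinder at (12.5, 7) contributes a regular 24-gon of circumradius 2.5 (perimeter = 2·24·2.500·sin(180°/24) = 15.66 mm); the cube at (2, 6) (footprint 23.5×12) is included at this height (perimeter 71.00 mm); Taking the union: the regions partially overlap (shared area 75.66 mm²), so the edge portions inside another operand are dropped and the merged outline is re-measured after clipping — boundary = 87.00 mm. So its perimeter = 87.00 mm. Layer 76 (z = 18.24): the cube does not reach this height (z outside [0, 10.5]); the cylinder at (12.5, 7): section is a regular 24-gon, circumradius r=2.5 (perimeter = 2·24·2.500·sin(180°/24) = 15.66 mm); the cube at (2, 6) is absent (z outside [3, 17.5]); Taking the union: only the r=2.5 cylinder at (12.5, 7) is present, so the union is just that shape — boundary = 15.66 mm. So its perimeter = 15.66 mm. Layer 32 is larger (87.00 vs 15.66 mm).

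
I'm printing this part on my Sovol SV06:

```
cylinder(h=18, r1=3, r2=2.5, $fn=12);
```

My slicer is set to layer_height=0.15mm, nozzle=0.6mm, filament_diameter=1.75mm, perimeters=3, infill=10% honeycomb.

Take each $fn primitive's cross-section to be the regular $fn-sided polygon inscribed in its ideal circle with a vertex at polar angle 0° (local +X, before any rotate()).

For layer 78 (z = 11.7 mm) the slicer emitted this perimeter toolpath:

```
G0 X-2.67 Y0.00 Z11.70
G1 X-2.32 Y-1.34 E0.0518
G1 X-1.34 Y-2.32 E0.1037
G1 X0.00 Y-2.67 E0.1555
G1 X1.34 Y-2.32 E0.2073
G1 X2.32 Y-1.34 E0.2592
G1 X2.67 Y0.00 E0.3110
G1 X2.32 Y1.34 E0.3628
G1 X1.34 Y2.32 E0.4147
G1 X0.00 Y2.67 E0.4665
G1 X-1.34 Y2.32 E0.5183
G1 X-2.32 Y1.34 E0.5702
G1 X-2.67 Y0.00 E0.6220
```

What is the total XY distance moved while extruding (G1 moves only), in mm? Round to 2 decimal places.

Sum the Euclidean lengths of each G1 segment: total = 16.62 mm.

16.62 mm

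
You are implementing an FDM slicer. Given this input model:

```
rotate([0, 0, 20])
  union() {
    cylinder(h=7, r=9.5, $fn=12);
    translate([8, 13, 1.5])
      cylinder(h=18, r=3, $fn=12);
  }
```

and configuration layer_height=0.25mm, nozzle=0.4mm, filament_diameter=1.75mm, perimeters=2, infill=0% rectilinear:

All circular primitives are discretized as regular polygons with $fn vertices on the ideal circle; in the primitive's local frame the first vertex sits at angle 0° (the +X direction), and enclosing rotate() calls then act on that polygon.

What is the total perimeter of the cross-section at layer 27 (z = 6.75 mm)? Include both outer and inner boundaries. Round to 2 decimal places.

77.65 mm

At z = 6.75 mm: the r=9.5 cylinder contributes a regular 12-gon of circumradius 9.5 (perimeter = 2·12·9.500·sin(180°/12) = 59.01 mm); the r=3 cylinder at (8, 13) gives a regular 12-gon of circumradius 3 (constant along its height) (perimeter = 2·12·3.000·sin(180°/12) = 18.63 mm); Taking the union: the 2 present regions are separate (no shared area or edge), so areas and boundary lengths simply add and each stays a separate island — boundary = 77.65 mm; (rotated 20° about Z; rotation is an isometry so areas/perimeters/island counts are preserved). Overall, the cross-section has 2 separate islands. Total boundary length (outer) = 77.65 mm.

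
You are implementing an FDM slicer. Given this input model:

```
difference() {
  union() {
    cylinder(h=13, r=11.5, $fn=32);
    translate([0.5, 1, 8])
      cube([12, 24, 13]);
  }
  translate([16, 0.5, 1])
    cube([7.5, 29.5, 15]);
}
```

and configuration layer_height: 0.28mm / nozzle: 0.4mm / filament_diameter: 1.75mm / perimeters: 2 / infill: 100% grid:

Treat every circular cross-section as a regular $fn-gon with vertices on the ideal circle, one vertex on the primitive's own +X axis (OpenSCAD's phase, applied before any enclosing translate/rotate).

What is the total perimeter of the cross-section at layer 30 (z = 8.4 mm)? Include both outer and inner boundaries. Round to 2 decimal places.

At z = 8.4 mm: the r=11.5 cylinder contributes a regular 32-gon of circumradius 11.5 (perimeter = 2·32·11.500·sin(180°/32) = 72.14 mm); the cube at (0.5, 1) is present — its section is the full 12×24 rectangle (perimeter 72.00 mm); Taking the union: the regions partially overlap (shared area 86.51 mm²), so the edge portions inside another operand are dropped and the merged outline is re-measured after clipping — boundary = 106.26 mm; the cube at (16, 0.5) is present — its section is the full 7.5×29.5 rectangle (perimeter 74.00 mm); Subtracting the remaining from the first: starting from that combined region, the 7.5×29.5 cube at (16, 0.5) misses the remaining region (no effect) — boundary = 106.26 mm. Overall, the cross-section is a single solid region. Total boundary length (outer) = 106.26 mm.

106.26 mm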